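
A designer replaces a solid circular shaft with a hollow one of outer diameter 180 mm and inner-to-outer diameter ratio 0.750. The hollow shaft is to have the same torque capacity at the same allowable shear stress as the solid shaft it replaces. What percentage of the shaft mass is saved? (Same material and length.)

43.6 %

Equal τ_max and T ⇒ the solid shaft needs d_s³ = d_o³(1−k⁴), so d_s = 180·(1−0.750⁴)^(1/3) = 158.6 mm.
Area ratio A_h/A_s = d_o²(1−k²)/d_s² = (1−k²)/(1−k⁴)^(2/3) = 0.5638.
Mass saving = 1 − 0.5638 = 43.6 %.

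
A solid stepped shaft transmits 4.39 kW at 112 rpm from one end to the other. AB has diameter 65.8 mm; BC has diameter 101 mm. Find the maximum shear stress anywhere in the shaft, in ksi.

ω = 2π·112/60 = 11.73 rad/s, so T = P/ω = 4.39×10³ / 11.73 = 374.3 N·m.
Under the same torque, τ_max = 16T/(πd³) is largest where d is smallest — segment AB (d = 65.8 mm).
τ_max = 16·374.3/(π·(0.0658)³) = 6.691×10^6 Pa.

0.970 ksi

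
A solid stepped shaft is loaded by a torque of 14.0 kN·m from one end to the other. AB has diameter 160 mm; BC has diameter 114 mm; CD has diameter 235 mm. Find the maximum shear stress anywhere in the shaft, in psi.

6980 psi

Under the same torque, τ_max = 16T/(πd³) is largest where d is smallest — segment BC (d = 114 mm).
τ_max = 16·14000/(π·(0.114)³) = 4.813×10^7 Pa.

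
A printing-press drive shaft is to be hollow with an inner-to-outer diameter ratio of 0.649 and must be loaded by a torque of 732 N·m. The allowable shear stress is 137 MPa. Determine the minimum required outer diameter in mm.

For a hollow shaft with d_i/d_o = 0.649: τ_max = 16T/(π d_o³ (1−k⁴)), so d_o = [16T/(π τ_allow (1−k⁴))]^(1/3) = [16·732.0/(π·1.37×10^8·0.8226)]^(1/3) = 0.03210 m.

32.1 mm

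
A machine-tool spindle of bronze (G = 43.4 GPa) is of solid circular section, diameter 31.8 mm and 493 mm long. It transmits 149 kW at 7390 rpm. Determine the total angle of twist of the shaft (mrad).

21.8 mrad

ω = 2π·7390/60 = 773.9 rad/s, so T = P/ω = 149×10³ / 773.9 = 192.5 N·m.
J = πd⁴/32 = π(0.0318)⁴/32 = 1.004×10^-7 m⁴.
θ = T·L/(G·J) = 192.5 × 0.493 / (43.4×10⁹ × 1.004×10^-7) = 0.02179 rad.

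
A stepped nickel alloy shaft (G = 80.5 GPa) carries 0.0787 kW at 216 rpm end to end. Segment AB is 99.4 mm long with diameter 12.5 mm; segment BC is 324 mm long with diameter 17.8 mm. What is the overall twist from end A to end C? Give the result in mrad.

3.21 mrad

ω = 2π·216/60 = 22.62 rad/s, so T = P/ω = 0.0787×10³ / 22.62 = 3.479 N·m.
J_AB = π(0.0125)⁴/32 = 2.40×10^-9 m⁴; J_BC = π(0.0178)⁴/32 = 9.86×10^-9 m⁴.
θ = (T/G)·Σ L_i/J_i = (3.479/80.5×10⁹)·(0.0994/2.40×10^-9 + 0.324/9.86×10^-9) = 3.213×10^-3 rad.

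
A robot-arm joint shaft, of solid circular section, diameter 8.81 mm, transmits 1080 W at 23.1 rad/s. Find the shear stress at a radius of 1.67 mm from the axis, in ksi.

19.1 ksi

ω = 23.1 rad/s, so T = P/ω = 1080 / 23.10 = 46.75 N·m.
J = πd⁴/32 = π(0.00881)⁴/32 = 5.914×10^-10 m⁴.
Shear stress varies linearly with radius: τ = T·r/J = 46.75 × 0.00167 / 5.914×10^-10 = 1.320×10^8 Pa.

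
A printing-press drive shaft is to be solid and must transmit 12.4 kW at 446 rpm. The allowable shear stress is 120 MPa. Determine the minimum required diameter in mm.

22.4 mm

ω = 2π·446/60 = 46.71 rad/s, so T = P/ω = 12.4×10³ / 46.71 = 265.5 N·m.
For a solid shaft τ_max = 16T/(πd³), so d = (16T/(π τ_allow))^(1/3) = (16·265.5/(π·1.20×10^8))^(1/3) = 0.02242 m.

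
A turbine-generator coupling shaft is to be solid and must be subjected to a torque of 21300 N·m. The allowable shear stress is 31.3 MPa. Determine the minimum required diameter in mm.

151 mm

For a solid shaft τ_max = 16T/(πd³), so d = (16T/(π τ_allow))^(1/3) = (16·21300/(π·3.13×10^7))^(1/3) = 0.1513 m.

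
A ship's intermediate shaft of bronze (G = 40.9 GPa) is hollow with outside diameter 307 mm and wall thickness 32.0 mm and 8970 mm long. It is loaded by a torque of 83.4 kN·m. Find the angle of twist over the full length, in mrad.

J = π(d_o⁴ − d_i⁴)/32 = π(0.307⁴ − 0.243⁴)/32 = 5.298×10^-4 m⁴.
θ = T·L/(G·J) = 83400 × 8.97 / (40.9×10⁹ × 5.298×10^-4) = 0.03453 rad.

34.5 mrad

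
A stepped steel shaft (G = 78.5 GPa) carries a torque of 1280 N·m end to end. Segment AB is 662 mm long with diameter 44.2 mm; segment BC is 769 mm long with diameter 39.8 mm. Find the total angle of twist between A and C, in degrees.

4.57°

J_AB = π(0.0442)⁴/32 = 3.75×10^-7 m⁴; J_BC = π(0.0398)⁴/32 = 2.46×10^-7 m⁴.
θ = (T/G)·Σ L_i/J_i = (1280/78.5×10⁹)·(0.662/3.75×10^-7 + 0.769/2.46×10^-7) = 0.07971 rad.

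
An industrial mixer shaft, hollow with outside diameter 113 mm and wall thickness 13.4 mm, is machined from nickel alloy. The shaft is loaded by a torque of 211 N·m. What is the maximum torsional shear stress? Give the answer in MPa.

1.13 MPa

J = π(d_o⁴ − d_i⁴)/32 = π(0.113⁴ − 0.0862⁴)/32 = 1.059×10^-5 m⁴.
τ_max = T·r/J = 211.0 × 0.0565 / 1.059×10^-5 = 1.126×10^6 Pa.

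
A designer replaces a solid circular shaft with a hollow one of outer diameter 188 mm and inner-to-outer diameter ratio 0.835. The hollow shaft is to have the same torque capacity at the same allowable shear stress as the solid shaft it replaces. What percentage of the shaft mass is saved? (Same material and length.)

Equal τ_max and T ⇒ the solid shaft needs d_s³ = d_o³(1−k⁴), so d_s = 188·(1−0.835⁴)^(1/3) = 150.6 mm.
Area ratio A_h/A_s = d_o²(1−k²)/d_s² = (1−k²)/(1−k⁴)^(2/3) = 0.4719.
Mass saving = 1 − 0.4719 = 52.8 %.

52.8 %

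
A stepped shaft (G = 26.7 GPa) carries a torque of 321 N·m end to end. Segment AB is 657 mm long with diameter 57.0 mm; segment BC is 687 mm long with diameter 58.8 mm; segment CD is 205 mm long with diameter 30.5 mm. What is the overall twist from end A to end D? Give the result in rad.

J_AB = π(0.0570)⁴/32 = 1.04×10^-6 m⁴; J_BC = π(0.0588)⁴/32 = 1.17×10^-6 m⁴; J_CD = π(0.0305)⁴/32 = 8.50×10^-8 m⁴.
θ = (T/G)·Σ L_i/J_i = (321.0/26.7×10⁹)·(0.657/1.04×10^-6 + 0.687/1.17×10^-6 + 0.205/8.50×10^-8) = 0.04367 rad.

0.0437 rad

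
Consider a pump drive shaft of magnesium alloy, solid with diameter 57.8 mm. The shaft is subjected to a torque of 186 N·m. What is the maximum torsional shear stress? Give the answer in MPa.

4.91 MPa

J = πd⁴/32 = π(0.0578)⁴/32 = 1.096×10^-6 m⁴.
τ_max = T·r/J = 186.0 × 0.0289 / 1.096×10^-6 = 4.906×10^6 Pa.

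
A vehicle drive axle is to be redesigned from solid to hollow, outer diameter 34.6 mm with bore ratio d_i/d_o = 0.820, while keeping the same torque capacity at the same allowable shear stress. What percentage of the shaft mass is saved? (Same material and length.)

Equal τ_max and T ⇒ the solid shaft needs d_s³ = d_o³(1−k⁴), so d_s = 34.6·(1−0.820⁴)^(1/3) = 28.31 mm.
Area ratio A_h/A_s = d_o²(1−k²)/d_s² = (1−k²)/(1−k⁴)^(2/3) = 0.4893.
Mass saving = 1 − 0.4893 = 51.1 %.

51.1 %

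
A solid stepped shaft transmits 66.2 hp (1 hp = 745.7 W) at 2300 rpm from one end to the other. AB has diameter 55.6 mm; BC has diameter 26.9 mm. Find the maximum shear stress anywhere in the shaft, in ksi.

ω = 2π·2300/60 = 240.9 rad/s, so T = P/ω = 66.2×745.7 / 240.9 = 205.0 N·m.
Under the same torque, τ_max = 16T/(πd³) is largest where d is smallest — segment BC (d = 26.9 mm).
τ_max = 16·205.0/(π·(0.0269)³) = 5.363×10^7 Pa.

7.78 ksi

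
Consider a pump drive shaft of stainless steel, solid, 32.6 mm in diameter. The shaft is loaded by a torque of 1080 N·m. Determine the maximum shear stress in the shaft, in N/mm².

J = πd⁴/32 = π(0.0326)⁴/32 = 1.109×10^-7 m⁴.
τ_max = T·r/J = 1080 × 0.0163 / 1.109×10^-7 = 1.588×10^8 Pa.

159 N/mm²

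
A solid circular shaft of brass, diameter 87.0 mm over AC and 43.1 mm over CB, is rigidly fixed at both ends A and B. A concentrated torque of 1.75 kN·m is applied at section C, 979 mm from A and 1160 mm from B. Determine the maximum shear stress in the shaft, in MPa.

Compatibility: T_A·a/J_AC = T_B·b/J_CB with T_A + T_B = T₀.
J_AC = 5.62×10^-6 m⁴, J_CB = 3.39×10^-7 m⁴, so T_A = T₀·(J_AC/a)/((J_AC/a)+(J_CB/b)) = 1665 N·m, T_B = 84.66 N·m.
τ in each portion: τ_AC = 1.29×10^7 Pa, τ_CB = 5.39×10^6 Pa; maximum is in AC.
τ_max = T_AC·r/J = 1665·0.0435/5.62×10^-6 = 1.288×10^7 Pa.

12.9 MPa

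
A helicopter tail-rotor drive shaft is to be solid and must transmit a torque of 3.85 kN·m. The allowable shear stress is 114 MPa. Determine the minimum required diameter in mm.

55.6 mm

For a solid shaft τ_max = 16T/(πd³), so d = (16T/(π τ_allow))^(1/3) = (16·3850/(π·1.14×10^8))^(1/3) = 0.05561 m.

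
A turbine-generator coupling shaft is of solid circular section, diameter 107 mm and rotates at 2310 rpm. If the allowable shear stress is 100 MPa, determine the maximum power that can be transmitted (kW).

5820 kW

J = πd⁴/32 = π(0.107)⁴/32 = 1.287×10^-5 m⁴.
T_max = τ_allow·J/r = 1.00×10^8 × 1.287×10^-5 / 0.0535 = 24050 N·m.
ω = 2π·2310/60 = 241.9 rad/s, so P_max = T_max·ω = 5.819×10^6 W.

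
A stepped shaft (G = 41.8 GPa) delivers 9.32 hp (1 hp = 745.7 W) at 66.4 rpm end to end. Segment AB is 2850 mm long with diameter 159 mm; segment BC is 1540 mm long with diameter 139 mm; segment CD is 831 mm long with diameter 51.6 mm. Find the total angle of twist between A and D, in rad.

ω = 2π·66.4/60 = 6.953 rad/s, so T = P/ω = 9.32×745.7 / 6.953 = 999.5 N·m.
J_AB = π(0.159)⁴/32 = 6.27×10^-5 m⁴; J_BC = π(0.139)⁴/32 = 3.66×10^-5 m⁴; J_CD = π(0.0516)⁴/32 = 6.96×10^-7 m⁴.
θ = (T/G)·Σ L_i/J_i = (999.5/41.8×10⁹)·(2.85/6.27×10^-5 + 1.54/3.66×10^-5 + 0.831/6.96×10^-7) = 0.03064 rad.

0.0306 rad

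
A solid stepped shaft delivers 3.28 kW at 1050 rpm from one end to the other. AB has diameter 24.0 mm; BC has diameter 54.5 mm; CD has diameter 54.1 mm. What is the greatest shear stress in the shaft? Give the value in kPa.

ω = 2π·1050/60 = 110.0 rad/s, so T = P/ω = 3.28×10³ / 110.0 = 29.83 N·m.
Under the same torque, τ_max = 16T/(πd³) is largest where d is smallest — segment AB (d = 24.0 mm).
τ_max = 16·29.83/(π·(0.0240)³) = 1.099×10^7 Pa.

11000 kPa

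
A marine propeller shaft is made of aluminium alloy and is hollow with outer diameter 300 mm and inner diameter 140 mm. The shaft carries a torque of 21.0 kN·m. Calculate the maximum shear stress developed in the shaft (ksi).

0.603 ksi

J = π(d_o⁴ − d_i⁴)/32 = π(0.300⁴ − 0.140⁴)/32 = 7.575×10^-4 m⁴.
τ_max = T·r/J = 21000 × 0.150 / 7.575×10^-4 = 4.158×10^6 Pa.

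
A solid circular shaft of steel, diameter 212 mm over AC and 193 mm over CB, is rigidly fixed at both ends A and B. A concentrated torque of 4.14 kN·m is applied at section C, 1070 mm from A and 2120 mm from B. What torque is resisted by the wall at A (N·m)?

3070 N·m

Compatibility: T_A·a/J_AC = T_B·b/J_CB with T_A + T_B = T₀.
J_AC = 1.98×10^-4 m⁴, J_CB = 1.36×10^-4 m⁴, so T_A = T₀·(J_AC/a)/((J_AC/a)+(J_CB/b)) = 3074 N·m, T_B = 1066 N·m.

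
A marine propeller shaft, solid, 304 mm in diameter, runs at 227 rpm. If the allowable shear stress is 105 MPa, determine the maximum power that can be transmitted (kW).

J = πd⁴/32 = π(0.304)⁴/32 = 8.385×10^-4 m⁴.
T_max = τ_allow·J/r = 1.05×10^8 × 8.385×10^-4 / 0.152 = 579200 N·m.
ω = 2π·227/60 = 23.77 rad/s, so P_max = T_max·ω = 1.377×10^7 W.

13800 kW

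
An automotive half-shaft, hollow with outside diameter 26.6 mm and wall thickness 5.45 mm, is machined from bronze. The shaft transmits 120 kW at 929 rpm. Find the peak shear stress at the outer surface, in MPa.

ω = 2π·929/60 = 97.28 rad/s, so T = P/ω = 120×10³ / 97.28 = 1233 N·m.
J = π(d_o⁴ − d_i⁴)/32 = π(0.0266⁴ − 0.0157⁴)/32 = 4.319×10^-8 m⁴.
τ_max = T·r/J = 1233 × 0.0133 / 4.319×10^-8 = 3.799×10^8 Pa.

380 MPa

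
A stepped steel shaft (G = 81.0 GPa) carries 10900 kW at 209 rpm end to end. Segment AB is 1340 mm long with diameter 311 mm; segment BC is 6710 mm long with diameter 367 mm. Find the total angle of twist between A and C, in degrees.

1.84°

ω = 2π·209/60 = 21.89 rad/s, so T = P/ω = 10900×10³ / 21.89 = 498000 N·m.
J_AB = π(0.311)⁴/32 = 9.18×10^-4 m⁴; J_BC = π(0.367)⁴/32 = 1.78×10^-3 m⁴.
θ = (T/G)·Σ L_i/J_i = (498000/81.0×10⁹)·(1.34/9.18×10^-4 + 6.71/1.78×10^-3) = 0.03214 rad.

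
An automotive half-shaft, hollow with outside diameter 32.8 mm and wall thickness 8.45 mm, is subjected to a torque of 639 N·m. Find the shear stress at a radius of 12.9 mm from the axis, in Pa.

7.68e7 Pa

J = π(d_o⁴ − d_i⁴)/32 = π(0.0328⁴ − 0.0159⁴)/32 = 1.074×10^-7 m⁴.
Shear stress varies linearly with radius: τ = T·r/J = 639.0 × 0.0129 / 1.074×10^-7 = 7.678×10^7 Pa.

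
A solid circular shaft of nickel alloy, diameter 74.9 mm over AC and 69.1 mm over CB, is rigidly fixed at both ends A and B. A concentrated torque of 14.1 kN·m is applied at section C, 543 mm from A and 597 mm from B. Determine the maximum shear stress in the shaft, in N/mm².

Compatibility: T_A·a/J_AC = T_B·b/J_CB with T_A + T_B = T₀.
J_AC = 3.09×10^-6 m⁴, J_CB = 2.24×10^-6 m⁴, so T_A = T₀·(J_AC/a)/((J_AC/a)+(J_CB/b)) = 8500 N·m, T_B = 5600 N·m.
τ in each portion: τ_AC = 1.03×10^8 Pa, τ_CB = 8.64×10^7 Pa; maximum is in AC.
τ_max = T_AC·r/J = 8500·0.0375/3.09×10^-6 = 1.030×10^8 Pa.

103 N/mm²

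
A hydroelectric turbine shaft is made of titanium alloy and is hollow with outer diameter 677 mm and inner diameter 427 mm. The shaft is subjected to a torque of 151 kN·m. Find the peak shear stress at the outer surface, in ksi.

0.427 ksi

J = π(d_o⁴ − d_i⁴)/32 = π(0.677⁴ − 0.427⁴)/32 = 0.01736 m⁴.
τ_max = T·r/J = 151000 × 0.339 / 0.01736 = 2.944×10^6 Pa.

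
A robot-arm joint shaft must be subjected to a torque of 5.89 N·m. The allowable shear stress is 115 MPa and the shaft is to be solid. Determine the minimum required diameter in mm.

6.39 mm

For a solid shaft τ_max = 16T/(πd³), so d = (16T/(π τ_allow))^(1/3) = (16·5.890/(π·1.15×10^8))^(1/3) = 0.006389 m.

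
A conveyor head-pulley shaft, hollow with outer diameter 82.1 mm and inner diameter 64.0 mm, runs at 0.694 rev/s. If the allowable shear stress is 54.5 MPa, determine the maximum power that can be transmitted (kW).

16.3 kW

J = π(d_o⁴ − d_i⁴)/32 = π(0.0821⁴ − 0.0640⁴)/32 = 2.813×10^-6 m⁴.
T_max = τ_allow·J/r = 5.45×10^7 × 2.813×10^-6 / 0.0410 = 3735 N·m.
ω = 2π·0.694 = 4.361 rad/s, so P_max = T_max·ω = 1.629×10^4 W.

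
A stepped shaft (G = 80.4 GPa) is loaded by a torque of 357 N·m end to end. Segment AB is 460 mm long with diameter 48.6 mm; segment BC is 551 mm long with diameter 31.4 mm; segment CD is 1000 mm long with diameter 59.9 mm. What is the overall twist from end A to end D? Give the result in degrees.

1.88°

J_AB = π(0.0486)⁴/32 = 5.48×10^-7 m⁴; J_BC = π(0.0314)⁴/32 = 9.54×10^-8 m⁴; J_CD = π(0.0599)⁴/32 = 1.26×10^-6 m⁴.
θ = (T/G)·Σ L_i/J_i = (357.0/80.4×10⁹)·(0.460/5.48×10^-7 + 0.551/9.54×10^-8 + 1.00/1.26×10^-6) = 0.03288 rad.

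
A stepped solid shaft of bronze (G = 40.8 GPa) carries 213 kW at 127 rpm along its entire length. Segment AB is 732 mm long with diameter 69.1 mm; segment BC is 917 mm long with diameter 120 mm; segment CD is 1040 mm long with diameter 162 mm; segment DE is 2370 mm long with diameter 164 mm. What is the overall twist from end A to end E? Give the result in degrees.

9.47°

ω = 2π·127/60 = 13.30 rad/s, so T = P/ω = 213×10³ / 13.30 = 16020 N·m.
J_AB = π(0.0691)⁴/32 = 2.24×10^-6 m⁴; J_BC = π(0.120)⁴/32 = 2.04×10^-5 m⁴; J_CD = π(0.162)⁴/32 = 6.76×10^-5 m⁴; J_DE = π(0.164)⁴/32 = 7.10×10^-5 m⁴.
θ = (T/G)·Σ L_i/J_i = (16020/40.8×10⁹)·(0.732/2.24×10^-6 + 0.917/2.04×10^-5 + 1.04/6.76×10^-5 + 2.37/7.10×10^-5) = 0.1652 rad.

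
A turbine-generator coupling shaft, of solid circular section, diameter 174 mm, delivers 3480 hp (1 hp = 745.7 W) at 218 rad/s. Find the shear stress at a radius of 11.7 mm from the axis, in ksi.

0.224 ksi

ω = 218 rad/s, so T = P/ω = 3480×745.7 / 218.0 = 11900 N·m.
J = πd⁴/32 = π(0.174)⁴/32 = 8.999×10^-5 m⁴.
Shear stress varies linearly with radius: τ = T·r/J = 11900 × 0.0117 / 8.999×10^-5 = 1.548×10^6 Pa.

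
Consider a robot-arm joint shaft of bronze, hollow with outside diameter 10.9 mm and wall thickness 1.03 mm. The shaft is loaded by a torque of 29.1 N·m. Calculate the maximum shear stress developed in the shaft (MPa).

202 MPa

J = π(d_o⁴ − d_i⁴)/32 = π(0.0109⁴ − 0.00884⁴)/32 = 7.863×10^-10 m⁴.
τ_max = T·r/J = 29.10 × 0.00545 / 7.863×10^-10 = 2.017×10^8 Pa.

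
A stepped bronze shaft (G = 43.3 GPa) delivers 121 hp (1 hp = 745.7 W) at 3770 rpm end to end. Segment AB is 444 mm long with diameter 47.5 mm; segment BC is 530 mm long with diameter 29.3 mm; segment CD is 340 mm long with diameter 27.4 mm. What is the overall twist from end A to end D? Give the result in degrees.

ω = 2π·3770/60 = 394.8 rad/s, so T = P/ω = 121×745.7 / 394.8 = 228.5 N·m.
J_AB = π(0.0475)⁴/32 = 5.00×10^-7 m⁴; J_BC = π(0.0293)⁴/32 = 7.24×10^-8 m⁴; J_CD = π(0.0274)⁴/32 = 5.53×10^-8 m⁴.
θ = (T/G)·Σ L_i/J_i = (228.5/43.3×10⁹)·(0.444/5.00×10^-7 + 0.530/7.24×10^-8 + 0.340/5.53×10^-8) = 0.07578 rad.

4.34°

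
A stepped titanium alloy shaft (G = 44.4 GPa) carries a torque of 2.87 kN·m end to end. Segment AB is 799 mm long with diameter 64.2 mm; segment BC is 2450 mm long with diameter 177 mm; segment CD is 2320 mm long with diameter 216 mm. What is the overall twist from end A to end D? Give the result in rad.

J_AB = π(0.0642)⁴/32 = 1.67×10^-6 m⁴; J_BC = π(0.177)⁴/32 = 9.64×10^-5 m⁴; J_CD = π(0.216)⁴/32 = 2.14×10^-4 m⁴.
θ = (T/G)·Σ L_i/J_i = (2870/44.4×10⁹)·(0.799/1.67×10^-6 + 2.45/9.64×10^-5 + 2.32/2.14×10^-4) = 0.03331 rad.

0.0333 rad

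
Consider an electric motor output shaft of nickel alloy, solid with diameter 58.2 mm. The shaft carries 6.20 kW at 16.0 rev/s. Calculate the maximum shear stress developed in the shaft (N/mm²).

ω = 2π·16.0 = 100.5 rad/s, so T = P/ω = 6.20×10³ / 100.5 = 61.67 N·m.
J = πd⁴/32 = π(0.0582)⁴/32 = 1.126×10^-6 m⁴.
τ_max = T·r/J = 61.67 × 0.0291 / 1.126×10^-6 = 1.593×10^6 Pa.

1.59 N/mm²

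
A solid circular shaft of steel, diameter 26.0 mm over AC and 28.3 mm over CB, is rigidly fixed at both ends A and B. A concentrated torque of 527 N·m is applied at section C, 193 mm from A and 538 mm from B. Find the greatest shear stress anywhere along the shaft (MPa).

102 MPa

Compatibility: T_A·a/J_AC = T_B·b/J_CB with T_A + T_B = T₀.
J_AC = 4.49×10^-8 m⁴, J_CB = 6.30×10^-8 m⁴, so T_A = T₀·(J_AC/a)/((J_AC/a)+(J_CB/b)) = 350.5 N·m, T_B = 176.5 N·m.
τ in each portion: τ_AC = 1.02×10^8 Pa, τ_CB = 3.97×10^7 Pa; maximum is in AC.
τ_max = T_AC·r/J = 350.5·0.0130/4.49×10^-8 = 1.016×10^8 Pa.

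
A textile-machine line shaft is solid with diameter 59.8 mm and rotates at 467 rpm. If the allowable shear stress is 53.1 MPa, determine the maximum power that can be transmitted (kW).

109 kW

J = πd⁴/32 = π(0.0598)⁴/32 = 1.255×10^-6 m⁴.
T_max = τ_allow·J/r = 5.31×10^7 × 1.255×10^-6 / 0.0299 = 2230 N·m.
ω = 2π·467/60 = 48.90 rad/s, so P_max = T_max·ω = 1.090×10^5 W.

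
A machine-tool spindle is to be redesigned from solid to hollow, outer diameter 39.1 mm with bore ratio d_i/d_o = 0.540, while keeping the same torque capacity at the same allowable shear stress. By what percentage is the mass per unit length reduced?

Equal τ_max and T ⇒ the solid shaft needs d_s³ = d_o³(1−k⁴), so d_s = 39.1·(1−0.540⁴)^(1/3) = 37.96 mm.
Area ratio A_h/A_s = d_o²(1−k²)/d_s² = (1−k²)/(1−k⁴)^(2/3) = 0.7516.
Mass saving = 1 − 0.7516 = 24.8 %.

24.8 %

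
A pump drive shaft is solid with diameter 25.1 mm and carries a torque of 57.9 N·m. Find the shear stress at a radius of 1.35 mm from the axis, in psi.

J = πd⁴/32 = π(0.0251)⁴/32 = 3.897×10^-8 m⁴.
Shear stress varies linearly with radius: τ = T·r/J = 57.90 × 0.00135 / 3.897×10^-8 = 2.006×10^6 Pa.

291 psi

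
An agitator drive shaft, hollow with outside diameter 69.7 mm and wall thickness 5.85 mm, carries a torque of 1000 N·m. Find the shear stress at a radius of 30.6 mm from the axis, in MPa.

J = π(d_o⁴ − d_i⁴)/32 = π(0.0697⁴ − 0.0580⁴)/32 = 1.206×10^-6 m⁴.
Shear stress varies linearly with radius: τ = T·r/J = 1000 × 0.0306 / 1.206×10^-6 = 2.537×10^7 Pa.

25.4 MPa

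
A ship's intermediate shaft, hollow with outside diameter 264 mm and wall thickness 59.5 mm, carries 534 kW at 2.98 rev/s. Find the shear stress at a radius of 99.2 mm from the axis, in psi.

947 psi

ω = 2π·2.98 = 18.72 rad/s, so T = P/ω = 534×10³ / 18.72 = 28520 N·m.
J = π(d_o⁴ − d_i⁴)/32 = π(0.264⁴ − 0.145⁴)/32 = 4.335×10^-4 m⁴.
Shear stress varies linearly with radius: τ = T·r/J = 28520 × 0.0992 / 4.335×10^-4 = 6.526×10^6 Pa.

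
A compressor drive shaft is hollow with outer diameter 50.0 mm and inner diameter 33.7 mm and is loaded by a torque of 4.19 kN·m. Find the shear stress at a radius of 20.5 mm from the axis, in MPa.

176 MPa

J = π(d_o⁴ − d_i⁴)/32 = π(0.0500⁴ − 0.0337⁴)/32 = 4.870×10^-7 m⁴.
Shear stress varies linearly with radius: τ = T·r/J = 4190 × 0.0205 / 4.870×10^-7 = 1.764×10^8 Pa.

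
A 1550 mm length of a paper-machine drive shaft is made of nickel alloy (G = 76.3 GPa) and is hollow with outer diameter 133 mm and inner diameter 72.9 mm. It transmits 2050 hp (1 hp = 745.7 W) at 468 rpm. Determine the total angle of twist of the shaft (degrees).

1.30°

ω = 2π·468/60 = 49.01 rad/s, so T = P/ω = 2050×745.7 / 49.01 = 31190 N·m.
J = π(d_o⁴ − d_i⁴)/32 = π(0.133⁴ − 0.0729⁴)/32 = 2.795×10^-5 m⁴.
θ = T·L/(G·J) = 31190 × 1.55 / (76.3×10⁹ × 2.795×10^-5) = 0.02267 rad.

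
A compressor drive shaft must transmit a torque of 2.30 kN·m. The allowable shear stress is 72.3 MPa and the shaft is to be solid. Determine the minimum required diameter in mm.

For a solid shaft τ_max = 16T/(πd³), so d = (16T/(π τ_allow))^(1/3) = (16·2300/(π·7.23×10^7))^(1/3) = 0.05452 m.

54.5 mm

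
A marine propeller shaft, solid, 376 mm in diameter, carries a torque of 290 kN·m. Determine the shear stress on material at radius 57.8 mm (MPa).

8.54 MPa

J = πd⁴/32 = π(0.376)⁴/32 = 1.962×10^-3 m⁴.
Shear stress varies linearly with radius: τ = T·r/J = 290000 × 0.0578 / 1.962×10^-3 = 8.542×10^6 Pa.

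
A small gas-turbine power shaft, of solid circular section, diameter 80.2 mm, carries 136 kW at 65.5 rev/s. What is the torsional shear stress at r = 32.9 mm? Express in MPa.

ω = 2π·65.5 = 411.5 rad/s, so T = P/ω = 136×10³ / 411.5 = 330.5 N·m.
J = πd⁴/32 = π(0.0802)⁴/32 = 4.062×10^-6 m⁴.
Shear stress varies linearly with radius: τ = T·r/J = 330.5 × 0.0329 / 4.062×10^-6 = 2.677×10^6 Pa.

2.68 MPa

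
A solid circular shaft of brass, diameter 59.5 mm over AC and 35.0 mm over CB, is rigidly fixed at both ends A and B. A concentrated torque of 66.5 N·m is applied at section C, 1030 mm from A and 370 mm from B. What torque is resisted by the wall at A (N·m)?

49.9 N·m

Compatibility: T_A·a/J_AC = T_B·b/J_CB with T_A + T_B = T₀.
J_AC = 1.23×10^-6 m⁴, J_CB = 1.47×10^-7 m⁴, so T_A = T₀·(J_AC/a)/((J_AC/a)+(J_CB/b)) = 49.88 N·m, T_B = 16.62 N·m.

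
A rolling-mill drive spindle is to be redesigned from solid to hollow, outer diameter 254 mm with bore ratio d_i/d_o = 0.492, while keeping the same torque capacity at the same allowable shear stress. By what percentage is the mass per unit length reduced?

Equal τ_max and T ⇒ the solid shaft needs d_s³ = d_o³(1−k⁴), so d_s = 254·(1−0.492⁴)^(1/3) = 248.9 mm.
Area ratio A_h/A_s = d_o²(1−k²)/d_s² = (1−k²)/(1−k⁴)^(2/3) = 0.7891.
Mass saving = 1 − 0.7891 = 21.1 %.

21.1 %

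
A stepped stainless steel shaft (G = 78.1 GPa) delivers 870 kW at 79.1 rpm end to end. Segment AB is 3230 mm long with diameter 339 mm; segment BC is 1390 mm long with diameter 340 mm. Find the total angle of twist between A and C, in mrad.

ω = 2π·79.1/60 = 8.283 rad/s, so T = P/ω = 870×10³ / 8.283 = 105000 N·m.
J_AB = π(0.339)⁴/32 = 1.30×10^-3 m⁴; J_BC = π(0.340)⁴/32 = 1.31×10^-3 m⁴.
θ = (T/G)·Σ L_i/J_i = (105000/78.1×10⁹)·(3.23/1.30×10^-3 + 1.39/1.31×10^-3) = 4.775×10^-3 rad.

4.77 mrad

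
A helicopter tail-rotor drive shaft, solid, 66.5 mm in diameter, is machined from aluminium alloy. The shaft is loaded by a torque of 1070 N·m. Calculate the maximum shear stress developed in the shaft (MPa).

J = πd⁴/32 = π(0.0665)⁴/32 = 1.920×10^-6 m⁴.
τ_max = T·r/J = 1070 × 0.0333 / 1.920×10^-6 = 1.853×10^7 Pa.

18.5 MPa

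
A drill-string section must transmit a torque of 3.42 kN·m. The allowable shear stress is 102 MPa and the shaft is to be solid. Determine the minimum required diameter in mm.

For a solid shaft τ_max = 16T/(πd³), so d = (16T/(π τ_allow))^(1/3) = (16·3420/(π·1.02×10^8))^(1/3) = 0.05548 m.

55.5 mm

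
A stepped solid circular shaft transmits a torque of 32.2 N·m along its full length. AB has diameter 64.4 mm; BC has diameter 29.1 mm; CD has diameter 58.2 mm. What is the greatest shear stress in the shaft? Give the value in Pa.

Under the same torque, τ_max = 16T/(πd³) is largest where d is smallest — segment BC (d = 29.1 mm).
τ_max = 16·32.20/(π·(0.0291)³) = 6.655×10^6 Pa.

6.65e6 Pa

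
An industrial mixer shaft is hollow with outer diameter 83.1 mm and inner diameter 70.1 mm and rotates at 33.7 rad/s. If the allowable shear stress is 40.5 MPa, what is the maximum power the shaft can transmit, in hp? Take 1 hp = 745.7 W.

J = π(d_o⁴ − d_i⁴)/32 = π(0.0831⁴ − 0.0701⁴)/32 = 2.311×10^-6 m⁴.
T_max = τ_allow·J/r = 4.05×10^7 × 2.311×10^-6 / 0.0415 = 2253 N·m.
ω = 33.7 rad/s, so P_max = T_max·ω = 7.591×10^4 W.

102 hp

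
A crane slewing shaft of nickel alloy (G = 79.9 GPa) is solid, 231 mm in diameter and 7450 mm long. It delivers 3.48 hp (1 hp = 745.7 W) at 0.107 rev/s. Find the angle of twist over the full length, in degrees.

ω = 2π·0.107 = 0.6723 rad/s, so T = P/ω = 3.48×745.7 / 0.6723 = 3860 N·m.
J = πd⁴/32 = π(0.231)⁴/32 = 2.795×10^-4 m⁴.
θ = T·L/(G·J) = 3860 × 7.45 / (79.9×10⁹ × 2.795×10^-4) = 1.287×10^-3 rad.

0.0738°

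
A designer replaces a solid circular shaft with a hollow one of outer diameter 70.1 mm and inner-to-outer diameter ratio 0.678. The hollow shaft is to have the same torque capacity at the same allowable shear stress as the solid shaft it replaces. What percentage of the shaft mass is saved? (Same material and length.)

Equal τ_max and T ⇒ the solid shaft needs d_s³ = d_o³(1−k⁴), so d_s = 70.1·(1−0.678⁴)^(1/3) = 64.77 mm.
Area ratio A_h/A_s = d_o²(1−k²)/d_s² = (1−k²)/(1−k⁴)^(2/3) = 0.6330.
Mass saving = 1 − 0.6330 = 36.7 %.

36.7 %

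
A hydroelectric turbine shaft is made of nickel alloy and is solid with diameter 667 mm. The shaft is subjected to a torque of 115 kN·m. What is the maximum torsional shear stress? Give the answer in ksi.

0.286 ksi

J = πd⁴/32 = π(0.667)⁴/32 = 0.01943 m⁴.
τ_max = T·r/J = 115000 × 0.334 / 0.01943 = 1.974×10^6 Pa.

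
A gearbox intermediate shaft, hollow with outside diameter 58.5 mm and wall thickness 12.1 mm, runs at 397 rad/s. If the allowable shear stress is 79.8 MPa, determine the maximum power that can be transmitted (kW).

J = π(d_o⁴ − d_i⁴)/32 = π(0.0585⁴ − 0.0343⁴)/32 = 1.014×10^-6 m⁴.
T_max = τ_allow·J/r = 7.98×10^7 × 1.014×10^-6 / 0.0293 = 2766 N·m.
ω = 397 rad/s, so P_max = T_max·ω = 1.098×10^6 W.

1100 kW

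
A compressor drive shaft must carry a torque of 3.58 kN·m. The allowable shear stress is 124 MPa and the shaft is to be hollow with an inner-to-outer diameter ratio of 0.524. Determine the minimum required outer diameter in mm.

For a hollow shaft with d_i/d_o = 0.524: τ_max = 16T/(π d_o³ (1−k⁴)), so d_o = [16T/(π τ_allow (1−k⁴))]^(1/3) = [16·3580/(π·1.24×10^8·0.9246)]^(1/3) = 0.05418 m.

54.2 mm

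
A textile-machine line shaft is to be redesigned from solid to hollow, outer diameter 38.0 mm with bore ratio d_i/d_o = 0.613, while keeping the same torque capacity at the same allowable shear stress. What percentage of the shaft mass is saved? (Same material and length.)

Equal τ_max and T ⇒ the solid shaft needs d_s³ = d_o³(1−k⁴), so d_s = 38.0·(1−0.613⁴)^(1/3) = 36.12 mm.
Area ratio A_h/A_s = d_o²(1−k²)/d_s² = (1−k²)/(1−k⁴)^(2/3) = 0.6909.
Mass saving = 1 − 0.6909 = 30.9 %.

30.9 %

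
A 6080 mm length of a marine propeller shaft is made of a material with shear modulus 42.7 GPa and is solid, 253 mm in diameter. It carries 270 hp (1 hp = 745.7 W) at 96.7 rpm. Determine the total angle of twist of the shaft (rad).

0.00704 rad

ω = 2π·96.7/60 = 10.13 rad/s, so T = P/ω = 270×745.7 / 10.13 = 19880 N·m.
J = πd⁴/32 = π(0.253)⁴/32 = 4.022×10^-4 m⁴.
θ = T·L/(G·J) = 19880 × 6.08 / (42.7×10⁹ × 4.022×10^-4) = 7.038×10^-3 rad.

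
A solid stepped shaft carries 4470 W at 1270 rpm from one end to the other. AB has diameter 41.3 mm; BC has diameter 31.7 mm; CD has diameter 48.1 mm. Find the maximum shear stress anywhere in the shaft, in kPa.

5370 kPa

ω = 2π·1270/60 = 133.0 rad/s, so T = P/ω = 4470 / 133.0 = 33.61 N·m.
Under the same torque, τ_max = 16T/(πd³) is largest where d is smallest — segment BC (d = 31.7 mm).
τ_max = 16·33.61/(π·(0.0317)³) = 5.374×10^6 Pa.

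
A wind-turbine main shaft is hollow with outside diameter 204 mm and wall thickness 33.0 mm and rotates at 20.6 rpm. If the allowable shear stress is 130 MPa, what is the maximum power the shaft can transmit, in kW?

J = π(d_o⁴ − d_i⁴)/32 = π(0.204⁴ − 0.138⁴)/32 = 1.344×10^-4 m⁴.
T_max = τ_allow·J/r = 1.30×10^8 × 1.344×10^-4 / 0.102 = 171300 N·m.
ω = 2π·20.6/60 = 2.157 rad/s, so P_max = T_max·ω = 3.696×10^5 W.

370 kW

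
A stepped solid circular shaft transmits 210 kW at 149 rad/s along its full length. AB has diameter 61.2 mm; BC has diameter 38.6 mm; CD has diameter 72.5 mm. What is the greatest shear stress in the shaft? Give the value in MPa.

ω = 149 rad/s, so T = P/ω = 210×10³ / 149.0 = 1409 N·m.
Under the same torque, τ_max = 16T/(πd³) is largest where d is smallest — segment BC (d = 38.6 mm).
τ_max = 16·1409/(π·(0.0386)³) = 1.248×10^8 Pa.

125 MPa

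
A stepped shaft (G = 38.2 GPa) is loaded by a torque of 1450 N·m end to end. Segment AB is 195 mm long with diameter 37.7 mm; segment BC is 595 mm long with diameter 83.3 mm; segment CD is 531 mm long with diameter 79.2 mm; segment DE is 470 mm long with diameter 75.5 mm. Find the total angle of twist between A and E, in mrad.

52.9 mrad

J_AB = π(0.0377)⁴/32 = 1.98×10^-7 m⁴; J_BC = π(0.0833)⁴/32 = 4.73×10^-6 m⁴; J_CD = π(0.0792)⁴/32 = 3.86×10^-6 m⁴; J_DE = π(0.0755)⁴/32 = 3.19×10^-6 m⁴.
θ = (T/G)·Σ L_i/J_i = (1450/38.2×10⁹)·(0.195/1.98×10^-7 + 0.595/4.73×10^-6 + 0.531/3.86×10^-6 + 0.470/3.19×10^-6) = 0.05291 rad.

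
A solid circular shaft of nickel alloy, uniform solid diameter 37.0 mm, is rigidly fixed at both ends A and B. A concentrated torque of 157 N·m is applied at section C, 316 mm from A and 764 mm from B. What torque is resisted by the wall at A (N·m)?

With uniform GJ and both ends fixed, compatibility θ_AC = θ_CB gives T_A·a = T_B·b, together with T_A + T_B = T₀.
T_A = T₀·b/(a+b) = 157.0·764/1080 = 111.1 N·m; T_B = 45.94 N·m.

111 N·m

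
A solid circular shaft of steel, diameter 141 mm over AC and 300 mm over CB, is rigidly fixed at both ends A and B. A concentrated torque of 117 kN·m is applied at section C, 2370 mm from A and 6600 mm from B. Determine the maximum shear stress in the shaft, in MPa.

Compatibility: T_A·a/J_AC = T_B·b/J_CB with T_A + T_B = T₀.
J_AC = 3.88×10^-5 m⁴, J_CB = 7.95×10^-4 m⁴, so T_A = T₀·(J_AC/a)/((J_AC/a)+(J_CB/b)) = 14000 N·m, T_B = 103000 N·m.
τ in each portion: τ_AC = 2.54×10^7 Pa, τ_CB = 1.94×10^7 Pa; maximum is in AC.
τ_max = T_AC·r/J = 14000·0.0705/3.88×10^-5 = 2.543×10^7 Pa.

25.4 MPa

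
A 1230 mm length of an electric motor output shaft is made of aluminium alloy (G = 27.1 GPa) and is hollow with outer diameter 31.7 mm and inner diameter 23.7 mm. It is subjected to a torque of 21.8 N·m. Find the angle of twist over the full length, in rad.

0.0145 rad

J = π(d_o⁴ − d_i⁴)/32 = π(0.0317⁴ − 0.0237⁴)/32 = 6.816×10^-8 m⁴.
θ = T·L/(G·J) = 21.80 × 1.23 / (27.1×10⁹ × 6.816×10^-8) = 0.01452 rad.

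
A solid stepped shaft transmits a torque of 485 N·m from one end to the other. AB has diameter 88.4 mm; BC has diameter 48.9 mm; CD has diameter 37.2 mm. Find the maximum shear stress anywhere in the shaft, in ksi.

Under the same torque, τ_max = 16T/(πd³) is largest where d is smallest — segment CD (d = 37.2 mm).
τ_max = 16·485.0/(π·(0.0372)³) = 4.798×10^7 Pa.

6.96 ksi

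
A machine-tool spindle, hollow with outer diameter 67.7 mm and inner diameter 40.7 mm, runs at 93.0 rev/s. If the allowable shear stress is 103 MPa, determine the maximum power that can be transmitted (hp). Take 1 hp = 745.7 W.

4280 hp

J = π(d_o⁴ − d_i⁴)/32 = π(0.0677⁴ − 0.0407⁴)/32 = 1.793×10^-6 m⁴.
T_max = τ_allow·J/r = 1.03×10^8 × 1.793×10^-6 / 0.0338 = 5456 N·m.
ω = 2π·93.0 = 584.3 rad/s, so P_max = T_max·ω = 3.188×10^6 W.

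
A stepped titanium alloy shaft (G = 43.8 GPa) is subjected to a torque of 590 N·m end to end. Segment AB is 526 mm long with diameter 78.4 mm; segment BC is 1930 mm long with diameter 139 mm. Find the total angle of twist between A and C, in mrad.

J_AB = π(0.0784)⁴/32 = 3.71×10^-6 m⁴; J_BC = π(0.139)⁴/32 = 3.66×10^-5 m⁴.
θ = (T/G)·Σ L_i/J_i = (590.0/43.8×10⁹)·(0.526/3.71×10^-6 + 1.93/3.66×10^-5) = 2.620×10^-3 rad.

2.62 mrad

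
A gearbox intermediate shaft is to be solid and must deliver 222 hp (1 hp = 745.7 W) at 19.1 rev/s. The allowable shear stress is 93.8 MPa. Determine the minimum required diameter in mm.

ω = 2π·19.1 = 120.0 rad/s, so T = P/ω = 222×745.7 / 120.0 = 1379 N·m.
For a solid shaft τ_max = 16T/(πd³), so d = (16T/(π τ_allow))^(1/3) = (16·1379/(π·9.38×10^7))^(1/3) = 0.04215 m.

42.2 mm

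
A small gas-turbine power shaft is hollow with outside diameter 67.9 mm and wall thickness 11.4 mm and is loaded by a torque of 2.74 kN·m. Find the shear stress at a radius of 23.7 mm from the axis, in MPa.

38.6 MPa

J = π(d_o⁴ − d_i⁴)/32 = π(0.0679⁴ − 0.0451⁴)/32 = 1.681×10^-6 m⁴.
Shear stress varies linearly with radius: τ = T·r/J = 2740 × 0.0237 / 1.681×10^-6 = 3.864×10^7 Pa.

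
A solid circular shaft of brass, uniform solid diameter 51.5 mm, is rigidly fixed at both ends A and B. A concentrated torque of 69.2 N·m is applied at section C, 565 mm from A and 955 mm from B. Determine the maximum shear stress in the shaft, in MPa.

With uniform GJ and both ends fixed, compatibility θ_AC = θ_CB gives T_A·a = T_B·b, together with T_A + T_B = T₀.
T_A = T₀·b/(a+b) = 69.20·955/1520 = 43.48 N·m; T_B = 25.72 N·m.
τ in each portion: τ_AC = 1.62×10^6 Pa, τ_CB = 9.59×10^5 Pa; maximum is in AC.
τ_max = T_AC·r/J = 43.48·0.0257/6.91×10^-7 = 1.621×10^6 Pa.

1.62 MPa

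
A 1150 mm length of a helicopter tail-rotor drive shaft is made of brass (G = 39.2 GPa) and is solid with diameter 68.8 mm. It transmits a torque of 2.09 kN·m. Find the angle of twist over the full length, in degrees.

J = πd⁴/32 = π(0.0688)⁴/32 = 2.200×10^-6 m⁴.
θ = T·L/(G·J) = 2090 × 1.15 / (39.2×10⁹ × 2.200×10^-6) = 0.02787 rad.

1.60°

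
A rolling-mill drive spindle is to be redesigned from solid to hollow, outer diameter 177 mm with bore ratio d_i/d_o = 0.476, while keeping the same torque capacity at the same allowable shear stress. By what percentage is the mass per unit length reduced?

Equal τ_max and T ⇒ the solid shaft needs d_s³ = d_o³(1−k⁴), so d_s = 177·(1−0.476⁴)^(1/3) = 173.9 mm.
Area ratio A_h/A_s = d_o²(1−k²)/d_s² = (1−k²)/(1−k⁴)^(2/3) = 0.8011.
Mass saving = 1 − 0.8011 = 19.9 %.

19.9 %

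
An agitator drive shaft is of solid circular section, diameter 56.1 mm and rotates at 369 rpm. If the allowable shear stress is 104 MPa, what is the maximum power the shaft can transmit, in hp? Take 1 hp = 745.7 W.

187 hp

J = πd⁴/32 = π(0.0561)⁴/32 = 9.724×10^-7 m⁴.
T_max = τ_allow·J/r = 1.04×10^8 × 9.724×10^-7 / 0.0281 = 3605 N·m.
ω = 2π·369/60 = 38.64 rad/s, so P_max = T_max·ω = 1.393×10^5 W.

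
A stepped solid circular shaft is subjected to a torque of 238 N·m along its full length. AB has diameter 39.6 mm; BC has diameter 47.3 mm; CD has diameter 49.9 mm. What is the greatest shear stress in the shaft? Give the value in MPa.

19.5 MPa

Under the same torque, τ_max = 16T/(πd³) is largest where d is smallest — segment AB (d = 39.6 mm).
τ_max = 16·238.0/(π·(0.0396)³) = 1.952×10^7 Pa.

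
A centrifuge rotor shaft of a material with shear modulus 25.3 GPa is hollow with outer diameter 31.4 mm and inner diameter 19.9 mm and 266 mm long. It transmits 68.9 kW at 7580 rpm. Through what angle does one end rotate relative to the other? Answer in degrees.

ω = 2π·7580/60 = 793.8 rad/s, so T = P/ω = 68.9×10³ / 793.8 = 86.80 N·m.
J = π(d_o⁴ − d_i⁴)/32 = π(0.0314⁴ − 0.0199⁴)/32 = 8.004×10^-8 m⁴.
θ = T·L/(G·J) = 86.80 × 0.266 / (25.3×10⁹ × 8.004×10^-8) = 0.01140 rad.

0.653°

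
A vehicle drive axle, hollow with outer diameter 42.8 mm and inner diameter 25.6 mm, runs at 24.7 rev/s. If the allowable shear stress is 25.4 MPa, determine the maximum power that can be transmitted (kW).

J = π(d_o⁴ − d_i⁴)/32 = π(0.0428⁴ − 0.0256⁴)/32 = 2.873×10^-7 m⁴.
T_max = τ_allow·J/r = 2.54×10^7 × 2.873×10^-7 / 0.0214 = 341.0 N·m.
ω = 2π·24.7 = 155.2 rad/s, so P_max = T_max·ω = 5.292×10^4 W.

52.9 kW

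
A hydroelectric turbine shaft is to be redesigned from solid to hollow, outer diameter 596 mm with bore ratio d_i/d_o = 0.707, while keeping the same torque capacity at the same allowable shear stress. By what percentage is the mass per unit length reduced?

Equal τ_max and T ⇒ the solid shaft needs d_s³ = d_o³(1−k⁴), so d_s = 596·(1−0.707⁴)^(1/3) = 541.5 mm.
Area ratio A_h/A_s = d_o²(1−k²)/d_s² = (1−k²)/(1−k⁴)^(2/3) = 0.6058.
Mass saving = 1 − 0.6058 = 39.4 %.

39.4 %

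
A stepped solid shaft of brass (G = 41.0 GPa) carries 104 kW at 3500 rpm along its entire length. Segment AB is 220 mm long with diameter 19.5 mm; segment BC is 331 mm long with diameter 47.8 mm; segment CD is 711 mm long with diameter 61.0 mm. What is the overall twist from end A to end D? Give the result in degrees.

6.61°

ω = 2π·3500/60 = 366.5 rad/s, so T = P/ω = 104×10³ / 366.5 = 283.8 N·m.
J_AB = π(0.0195)⁴/32 = 1.42×10^-8 m⁴; J_BC = π(0.0478)⁴/32 = 5.13×10^-7 m⁴; J_CD = π(0.0610)⁴/32 = 1.36×10^-6 m⁴.
θ = (T/G)·Σ L_i/J_i = (283.8/41.0×10⁹)·(0.220/1.42×10^-8 + 0.331/5.13×10^-7 + 0.711/1.36×10^-6) = 0.1153 rad.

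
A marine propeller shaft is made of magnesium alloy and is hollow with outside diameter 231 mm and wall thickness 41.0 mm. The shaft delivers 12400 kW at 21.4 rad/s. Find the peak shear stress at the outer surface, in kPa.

ω = 21.4 rad/s, so T = P/ω = 12400×10³ / 21.40 = 579400 N·m.
J = π(d_o⁴ − d_i⁴)/32 = π(0.231⁴ − 0.149⁴)/32 = 2.312×10^-4 m⁴.
τ_max = T·r/J = 579400 × 0.116 / 2.312×10^-4 = 2.895×10^8 Pa.

290000 kPa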